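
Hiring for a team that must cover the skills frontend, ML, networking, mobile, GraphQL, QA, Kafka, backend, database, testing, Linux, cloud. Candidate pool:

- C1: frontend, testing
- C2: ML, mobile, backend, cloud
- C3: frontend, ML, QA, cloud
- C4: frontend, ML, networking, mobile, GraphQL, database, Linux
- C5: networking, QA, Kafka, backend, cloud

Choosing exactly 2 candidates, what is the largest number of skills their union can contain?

11

Choosing C4, C5 covers {frontend, ML, networking, mobile, GraphQL, QA, Kafka, backend, database, Linux, cloud} — 11 skills.
No choice of 2 candidates does better; here testing is left uncovered.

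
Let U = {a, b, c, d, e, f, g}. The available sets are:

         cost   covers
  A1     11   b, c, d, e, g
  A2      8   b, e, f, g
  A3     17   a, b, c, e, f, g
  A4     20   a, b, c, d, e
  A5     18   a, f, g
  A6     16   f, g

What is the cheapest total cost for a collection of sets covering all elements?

A1, A3 cover every element at cost 11 + 17 = 28.
Any cover uses at least 2 sets; among all covering selections none totals below 28.

28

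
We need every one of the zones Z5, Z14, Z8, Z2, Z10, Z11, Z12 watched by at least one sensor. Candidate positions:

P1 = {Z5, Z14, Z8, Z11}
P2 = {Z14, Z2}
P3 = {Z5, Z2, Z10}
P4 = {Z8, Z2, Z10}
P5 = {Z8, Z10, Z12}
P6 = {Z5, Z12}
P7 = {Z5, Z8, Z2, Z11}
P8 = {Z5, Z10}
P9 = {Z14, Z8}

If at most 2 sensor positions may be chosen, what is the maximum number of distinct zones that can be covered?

Choosing P1, P3 covers {Z5, Z14, Z8, Z2, Z10, Z11} — 6 zones.
No choice of 2 sensor positions does better; here Z12 is left uncovered.

6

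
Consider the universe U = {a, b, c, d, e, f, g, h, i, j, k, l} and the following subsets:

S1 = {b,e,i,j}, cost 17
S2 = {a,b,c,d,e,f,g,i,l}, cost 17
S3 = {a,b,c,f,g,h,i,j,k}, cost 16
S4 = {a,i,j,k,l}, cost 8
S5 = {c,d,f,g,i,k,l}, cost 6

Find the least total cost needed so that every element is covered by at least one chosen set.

S2, S3 cover every element at cost 17 + 16 = 33.
Any cover uses at least 2 sets; among all covering selections none totals below 33.

33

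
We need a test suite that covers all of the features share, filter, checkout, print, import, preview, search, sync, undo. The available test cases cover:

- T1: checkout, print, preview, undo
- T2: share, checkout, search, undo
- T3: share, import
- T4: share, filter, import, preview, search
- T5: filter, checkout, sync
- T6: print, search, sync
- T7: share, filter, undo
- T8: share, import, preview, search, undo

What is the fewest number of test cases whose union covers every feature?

T1, T4, T5 together cover {share, filter, checkout, print, import, preview, search, sync, undo} — every feature.
No 2 of the 8 test cases cover everything (all 28 pairs fall short), so 3 is minimum.

3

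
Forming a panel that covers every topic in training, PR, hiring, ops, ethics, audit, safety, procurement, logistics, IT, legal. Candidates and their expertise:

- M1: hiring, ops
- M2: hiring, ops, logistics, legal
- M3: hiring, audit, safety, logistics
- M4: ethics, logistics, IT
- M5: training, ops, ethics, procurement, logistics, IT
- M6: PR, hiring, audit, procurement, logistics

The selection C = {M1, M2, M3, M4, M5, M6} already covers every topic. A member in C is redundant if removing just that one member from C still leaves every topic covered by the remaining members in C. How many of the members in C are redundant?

Drop M1: the rest still cover every topic — redundant.
Drop M2: legal uncovered — not redundant.
Drop M3: safety uncovered — not redundant.
Drop M4: the rest still cover every topic — redundant.
Drop M5: training uncovered — not redundant.
Drop M6: PR uncovered — not redundant.
2 redundant: M1, M4.

2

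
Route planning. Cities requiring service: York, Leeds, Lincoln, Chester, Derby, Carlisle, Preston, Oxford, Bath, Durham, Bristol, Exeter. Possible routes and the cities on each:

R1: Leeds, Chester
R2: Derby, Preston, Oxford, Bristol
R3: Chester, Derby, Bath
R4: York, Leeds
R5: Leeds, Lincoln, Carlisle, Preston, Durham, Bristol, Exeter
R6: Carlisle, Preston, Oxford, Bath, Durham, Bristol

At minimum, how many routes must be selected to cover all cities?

R2, R3, R4, R5 together cover {York, Leeds, Lincoln, Chester, Derby, Carlisle, Preston, Oxford, Bath, Durham, Bristol, Exeter} — every city.
No 3 of the 6 routes cover everything (all 20 triples fall short), so 4 is minimum.

4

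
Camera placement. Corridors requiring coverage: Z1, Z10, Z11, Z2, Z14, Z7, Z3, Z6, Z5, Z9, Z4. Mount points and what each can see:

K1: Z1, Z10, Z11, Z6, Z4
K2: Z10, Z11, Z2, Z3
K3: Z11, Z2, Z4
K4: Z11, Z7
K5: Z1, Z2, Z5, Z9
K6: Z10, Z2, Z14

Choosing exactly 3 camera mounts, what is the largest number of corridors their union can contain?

Choosing K1, K2, K5 covers {Z1, Z10, Z11, Z2, Z3, Z6, Z5, Z9, Z4} — 9 corridors.
No choice of 3 camera mounts does better; here Z14, Z7 are left uncovered.

9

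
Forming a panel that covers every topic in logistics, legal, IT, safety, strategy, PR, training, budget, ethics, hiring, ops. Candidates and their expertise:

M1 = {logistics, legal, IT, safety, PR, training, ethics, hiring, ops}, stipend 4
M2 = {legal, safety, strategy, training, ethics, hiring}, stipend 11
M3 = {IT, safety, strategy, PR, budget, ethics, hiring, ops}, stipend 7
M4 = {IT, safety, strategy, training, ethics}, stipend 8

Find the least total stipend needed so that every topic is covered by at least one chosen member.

M1, M3 cover every topic at stipend 4 + 7 = 11.
Any cover uses at least 2 members; among all covering selections none totals below 11.

11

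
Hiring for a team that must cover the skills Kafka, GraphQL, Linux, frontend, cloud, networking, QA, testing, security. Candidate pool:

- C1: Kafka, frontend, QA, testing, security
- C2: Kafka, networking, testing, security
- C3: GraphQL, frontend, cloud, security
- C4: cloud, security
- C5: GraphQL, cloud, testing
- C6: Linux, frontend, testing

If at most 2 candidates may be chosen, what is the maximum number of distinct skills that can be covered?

Choosing C1, C3 covers {Kafka, GraphQL, frontend, cloud, QA, testing, security} — 7 skills.
No choice of 2 candidates does better; here Linux, networking are left uncovered.

7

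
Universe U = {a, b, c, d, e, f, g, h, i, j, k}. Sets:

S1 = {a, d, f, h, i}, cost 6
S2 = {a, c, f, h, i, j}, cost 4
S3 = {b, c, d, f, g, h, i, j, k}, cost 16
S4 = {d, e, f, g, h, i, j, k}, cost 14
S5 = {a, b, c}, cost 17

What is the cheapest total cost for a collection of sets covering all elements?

S4, S5 cover every element at cost 14 + 17 = 31.
Any cover uses at least 2 sets; among all covering selections none totals below 31.
Greedy by coverage-per-cost would pick S2, S4, S3 for 34 — worse than the optimum 31.

31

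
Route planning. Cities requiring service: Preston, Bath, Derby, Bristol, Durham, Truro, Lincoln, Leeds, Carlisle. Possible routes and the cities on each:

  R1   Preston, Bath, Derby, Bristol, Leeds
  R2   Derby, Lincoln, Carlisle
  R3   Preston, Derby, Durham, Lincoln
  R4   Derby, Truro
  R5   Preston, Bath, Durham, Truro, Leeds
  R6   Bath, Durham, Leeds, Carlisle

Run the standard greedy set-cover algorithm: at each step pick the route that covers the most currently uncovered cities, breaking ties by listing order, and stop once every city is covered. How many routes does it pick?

Pick 1: R1 covers 5 new cities (Preston, Bath, Derby, Bristol, Leeds).
Pick 2: R2 covers 2 new cities (Lincoln, Carlisle).
Pick 3: R5 covers 2 new cities (Durham, Truro).
Greedy uses 3 routes.

3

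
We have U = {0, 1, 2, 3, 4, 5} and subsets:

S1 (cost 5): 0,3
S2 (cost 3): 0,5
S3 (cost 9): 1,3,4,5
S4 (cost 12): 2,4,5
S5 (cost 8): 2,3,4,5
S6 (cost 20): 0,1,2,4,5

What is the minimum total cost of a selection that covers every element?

20

S2, S3, S5 cover every element at cost 3 + 9 + 8 = 20.
Any cover uses at least 2 sets; among all covering selections none totals below 20.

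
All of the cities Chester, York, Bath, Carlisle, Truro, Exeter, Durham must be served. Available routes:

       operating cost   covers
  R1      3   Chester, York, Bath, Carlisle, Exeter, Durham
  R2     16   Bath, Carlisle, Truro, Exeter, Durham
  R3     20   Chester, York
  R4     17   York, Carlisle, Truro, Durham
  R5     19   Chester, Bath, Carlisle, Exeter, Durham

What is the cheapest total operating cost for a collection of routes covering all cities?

19

R1, R2 cover every city at operating cost 3 + 16 = 19.
Any cover uses at least 2 routes; among all covering selections none totals below 19.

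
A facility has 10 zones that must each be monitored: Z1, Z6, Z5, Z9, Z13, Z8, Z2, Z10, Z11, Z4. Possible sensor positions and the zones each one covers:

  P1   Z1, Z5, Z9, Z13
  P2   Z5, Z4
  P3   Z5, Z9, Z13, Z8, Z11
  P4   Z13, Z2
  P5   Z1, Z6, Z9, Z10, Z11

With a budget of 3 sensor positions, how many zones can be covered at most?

9

Choosing P2, P3, P5 covers {Z1, Z6, Z5, Z9, Z13, Z8, Z10, Z11, Z4} — 9 zones.
No choice of 3 sensor positions does better; here Z2 is left uncovered.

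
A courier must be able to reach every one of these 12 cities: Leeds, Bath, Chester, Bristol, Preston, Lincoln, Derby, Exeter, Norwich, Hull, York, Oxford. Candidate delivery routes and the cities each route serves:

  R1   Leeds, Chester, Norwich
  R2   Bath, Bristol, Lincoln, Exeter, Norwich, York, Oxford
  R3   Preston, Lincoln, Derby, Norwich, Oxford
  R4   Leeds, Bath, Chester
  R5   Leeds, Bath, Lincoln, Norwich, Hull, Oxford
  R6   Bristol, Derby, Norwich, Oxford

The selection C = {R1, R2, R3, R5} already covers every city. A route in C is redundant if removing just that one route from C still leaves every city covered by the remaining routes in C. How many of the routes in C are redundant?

Drop R1: Chester uncovered — not redundant.
Drop R2: Bristol, Exeter, York uncovered — not redundant.
Drop R3: Preston, Derby uncovered — not redundant.
Drop R5: Hull uncovered — not redundant.
None of the routes in C is redundant.

0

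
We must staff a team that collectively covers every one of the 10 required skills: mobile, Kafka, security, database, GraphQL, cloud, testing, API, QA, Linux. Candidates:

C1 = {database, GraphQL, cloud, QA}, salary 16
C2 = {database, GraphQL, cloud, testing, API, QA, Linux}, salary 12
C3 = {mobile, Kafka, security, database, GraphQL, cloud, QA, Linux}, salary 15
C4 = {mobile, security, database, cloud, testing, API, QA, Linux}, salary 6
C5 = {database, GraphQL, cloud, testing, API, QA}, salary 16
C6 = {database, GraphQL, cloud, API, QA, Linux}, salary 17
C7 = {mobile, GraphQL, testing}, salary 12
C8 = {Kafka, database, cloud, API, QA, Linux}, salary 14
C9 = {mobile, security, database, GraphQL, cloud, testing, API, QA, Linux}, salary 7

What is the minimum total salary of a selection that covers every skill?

21

C3, C4 cover every skill at salary 15 + 6 = 21.
Any cover uses at least 2 candidates; among all covering selections none totals below 21.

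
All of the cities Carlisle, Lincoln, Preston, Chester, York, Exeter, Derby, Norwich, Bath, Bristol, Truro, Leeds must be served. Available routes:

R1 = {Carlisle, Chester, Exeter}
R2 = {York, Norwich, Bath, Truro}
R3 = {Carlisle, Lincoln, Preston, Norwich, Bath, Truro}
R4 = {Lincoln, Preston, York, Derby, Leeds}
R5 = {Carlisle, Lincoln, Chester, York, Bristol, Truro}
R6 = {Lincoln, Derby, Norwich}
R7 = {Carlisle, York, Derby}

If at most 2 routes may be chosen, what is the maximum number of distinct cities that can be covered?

9

Choosing R3, R4 covers {Carlisle, Lincoln, Preston, York, Derby, Norwich, Bath, Truro, Leeds} — 9 cities.
No choice of 2 routes does better; here Chester, Exeter, Bristol are left uncovered.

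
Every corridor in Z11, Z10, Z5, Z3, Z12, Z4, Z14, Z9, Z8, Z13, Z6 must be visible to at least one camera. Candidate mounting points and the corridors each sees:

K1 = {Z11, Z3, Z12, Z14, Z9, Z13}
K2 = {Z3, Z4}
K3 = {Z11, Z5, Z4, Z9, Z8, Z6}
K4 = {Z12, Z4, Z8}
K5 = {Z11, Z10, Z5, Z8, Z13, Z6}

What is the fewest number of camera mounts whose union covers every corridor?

K1, K2, K5 together cover {Z11, Z10, Z5, Z3, Z12, Z4, Z14, Z9, Z8, Z13, Z6} — every corridor.
No 2 of the 5 camera mounts cover everything (all 10 pairs fall short), so 3 is minimum.

3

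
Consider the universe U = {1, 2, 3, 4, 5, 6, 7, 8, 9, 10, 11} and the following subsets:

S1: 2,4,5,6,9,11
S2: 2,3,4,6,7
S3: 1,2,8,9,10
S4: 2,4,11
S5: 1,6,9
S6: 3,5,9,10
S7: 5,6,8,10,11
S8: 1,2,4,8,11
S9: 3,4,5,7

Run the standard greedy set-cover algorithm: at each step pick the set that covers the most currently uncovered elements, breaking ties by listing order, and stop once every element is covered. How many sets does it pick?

3

Pick 1: S1 covers 6 new elements (2, 4, 5, 6, 9, 11).
Pick 2: S3 covers 3 new elements (1, 8, 10).
Pick 3: S2 covers 2 new elements (3, 7).
Greedy uses 3 sets.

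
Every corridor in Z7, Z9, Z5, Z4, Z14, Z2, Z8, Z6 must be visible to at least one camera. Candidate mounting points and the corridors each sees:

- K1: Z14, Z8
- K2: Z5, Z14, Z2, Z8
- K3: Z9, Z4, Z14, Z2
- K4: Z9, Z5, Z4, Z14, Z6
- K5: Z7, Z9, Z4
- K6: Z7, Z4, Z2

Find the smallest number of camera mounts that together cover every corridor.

3

K1, K4, K6 together cover {Z7, Z9, Z5, Z4, Z14, Z2, Z8, Z6} — every corridor.
No 2 of the 6 camera mounts cover everything (all 15 pairs fall short), so 3 is minimum.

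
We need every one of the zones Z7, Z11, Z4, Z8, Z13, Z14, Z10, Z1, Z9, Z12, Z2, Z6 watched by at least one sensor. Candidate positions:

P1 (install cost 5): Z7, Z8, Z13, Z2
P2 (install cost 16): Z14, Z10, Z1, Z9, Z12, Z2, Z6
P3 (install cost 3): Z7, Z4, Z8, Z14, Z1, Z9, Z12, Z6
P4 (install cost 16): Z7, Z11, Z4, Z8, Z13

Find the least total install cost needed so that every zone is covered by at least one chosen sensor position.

P2, P4 cover every zone at install cost 16 + 16 = 32.
Any cover uses at least 2 sensor positions; among all covering selections none totals below 32.

32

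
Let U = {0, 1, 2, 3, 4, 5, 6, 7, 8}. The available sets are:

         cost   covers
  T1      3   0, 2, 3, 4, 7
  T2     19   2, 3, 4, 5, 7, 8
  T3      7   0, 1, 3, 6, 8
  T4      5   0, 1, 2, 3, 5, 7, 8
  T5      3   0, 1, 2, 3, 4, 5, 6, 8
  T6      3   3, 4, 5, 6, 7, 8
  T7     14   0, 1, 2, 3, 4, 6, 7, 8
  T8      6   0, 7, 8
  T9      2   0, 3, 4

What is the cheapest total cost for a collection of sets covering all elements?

6

T1, T5 cover every element at cost 3 + 3 = 6.
Any cover uses at least 2 sets; among all covering selections none totals below 6.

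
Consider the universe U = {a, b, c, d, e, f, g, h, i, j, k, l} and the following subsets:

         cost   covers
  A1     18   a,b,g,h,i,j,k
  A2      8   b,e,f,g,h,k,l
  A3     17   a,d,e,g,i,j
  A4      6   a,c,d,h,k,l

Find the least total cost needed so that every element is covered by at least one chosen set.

A2, A3, A4 cover every element at cost 8 + 17 + 6 = 31.
Any cover uses at least 3 sets; among all covering selections none totals below 31.

31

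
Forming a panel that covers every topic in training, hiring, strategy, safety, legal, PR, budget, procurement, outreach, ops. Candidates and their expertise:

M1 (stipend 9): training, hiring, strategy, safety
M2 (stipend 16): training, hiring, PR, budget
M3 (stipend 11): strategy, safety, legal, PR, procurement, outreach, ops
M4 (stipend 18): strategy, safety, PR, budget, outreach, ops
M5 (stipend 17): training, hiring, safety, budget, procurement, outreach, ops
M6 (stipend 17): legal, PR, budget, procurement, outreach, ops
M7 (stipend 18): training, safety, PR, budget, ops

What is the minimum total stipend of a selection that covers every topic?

26

M1, M6 cover every topic at stipend 9 + 17 = 26.
Any cover uses at least 2 members; among all covering selections none totals below 26.
Greedy by coverage-per-stipend would pick M3, M1, M2 for 36 — worse than the optimum 26.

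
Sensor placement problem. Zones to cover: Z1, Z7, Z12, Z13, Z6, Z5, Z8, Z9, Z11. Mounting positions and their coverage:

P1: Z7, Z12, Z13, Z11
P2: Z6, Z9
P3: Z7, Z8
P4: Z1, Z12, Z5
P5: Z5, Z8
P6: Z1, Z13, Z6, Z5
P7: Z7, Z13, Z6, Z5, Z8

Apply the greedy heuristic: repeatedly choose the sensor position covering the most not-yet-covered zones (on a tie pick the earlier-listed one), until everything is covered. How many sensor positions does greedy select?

Pick 1: P7 covers 5 new zones (Z7, Z13, Z6, Z5, Z8).
Pick 2: P1 covers 2 new zones (Z12, Z11).
Pick 3: P2 covers 1 new zones (Z9).
Pick 4: P4 covers 1 new zones (Z1).
Greedy uses 4 sensor positions.

4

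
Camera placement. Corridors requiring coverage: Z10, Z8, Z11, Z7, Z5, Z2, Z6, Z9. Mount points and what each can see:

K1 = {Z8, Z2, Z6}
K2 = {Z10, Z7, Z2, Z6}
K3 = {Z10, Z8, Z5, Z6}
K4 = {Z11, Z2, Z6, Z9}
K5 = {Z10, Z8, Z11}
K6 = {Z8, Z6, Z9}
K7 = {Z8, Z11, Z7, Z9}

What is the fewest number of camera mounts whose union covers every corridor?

K1, K3, K7 together cover {Z10, Z8, Z11, Z7, Z5, Z2, Z6, Z9} — every corridor.
No 2 of the 7 camera mounts cover everything (all 21 pairs fall short), so 3 is minimum.

3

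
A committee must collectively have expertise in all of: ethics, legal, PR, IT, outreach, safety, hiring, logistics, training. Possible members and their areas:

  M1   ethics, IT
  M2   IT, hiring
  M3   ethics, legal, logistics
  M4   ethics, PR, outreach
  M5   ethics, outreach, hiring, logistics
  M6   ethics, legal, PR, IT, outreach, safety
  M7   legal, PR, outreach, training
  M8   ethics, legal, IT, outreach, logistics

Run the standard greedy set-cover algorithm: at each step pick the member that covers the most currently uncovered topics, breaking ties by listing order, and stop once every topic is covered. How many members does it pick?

Pick 1: M6 covers 6 new topics (ethics, legal, PR, IT, outreach, safety).
Pick 2: M5 covers 2 new topics (hiring, logistics).
Pick 3: M7 covers 1 new topics (training).
Greedy uses 3 members.

3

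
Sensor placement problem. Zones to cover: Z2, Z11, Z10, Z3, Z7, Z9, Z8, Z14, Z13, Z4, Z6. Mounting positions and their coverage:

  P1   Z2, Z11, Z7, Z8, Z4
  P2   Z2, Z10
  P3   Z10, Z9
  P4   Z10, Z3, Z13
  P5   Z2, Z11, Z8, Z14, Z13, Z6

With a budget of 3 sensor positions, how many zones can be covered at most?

10

Choosing P1, P3, P5 covers {Z2, Z11, Z10, Z7, Z9, Z8, Z14, Z13, Z4, Z6} — 10 zones.
No choice of 3 sensor positions does better; here Z3 is left uncovered.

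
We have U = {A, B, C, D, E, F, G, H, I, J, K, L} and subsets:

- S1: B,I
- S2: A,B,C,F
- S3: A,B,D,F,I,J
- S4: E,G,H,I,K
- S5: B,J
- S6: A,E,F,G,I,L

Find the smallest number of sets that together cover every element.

4

S2, S3, S4, S6 together cover {A, B, C, D, E, F, G, H, I, J, K, L} — every element.
No 3 of the 6 sets cover everything (all 20 triples fall short), so 4 is minimum.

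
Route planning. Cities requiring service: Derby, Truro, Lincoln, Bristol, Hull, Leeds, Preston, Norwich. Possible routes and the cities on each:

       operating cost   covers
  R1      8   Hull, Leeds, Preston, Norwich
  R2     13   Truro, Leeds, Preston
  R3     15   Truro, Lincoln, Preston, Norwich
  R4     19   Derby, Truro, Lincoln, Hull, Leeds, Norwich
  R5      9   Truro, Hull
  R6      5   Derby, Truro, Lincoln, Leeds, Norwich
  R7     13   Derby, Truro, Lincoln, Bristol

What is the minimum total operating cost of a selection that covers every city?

R1, R7 cover every city at operating cost 8 + 13 = 21.
Any cover uses at least 2 routes; among all covering selections none totals below 21.
Greedy by coverage-per-operating cost would pick R6, R1, R7 for 26 — worse than the optimum 21.

21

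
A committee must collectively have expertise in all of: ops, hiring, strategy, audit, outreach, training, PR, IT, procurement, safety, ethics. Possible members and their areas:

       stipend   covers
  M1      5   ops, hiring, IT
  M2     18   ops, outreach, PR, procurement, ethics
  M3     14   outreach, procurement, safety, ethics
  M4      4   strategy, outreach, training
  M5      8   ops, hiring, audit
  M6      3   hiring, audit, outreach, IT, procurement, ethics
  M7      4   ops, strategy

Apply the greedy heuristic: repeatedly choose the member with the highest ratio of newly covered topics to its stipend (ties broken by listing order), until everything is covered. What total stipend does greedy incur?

43

Pick 1: M6 adds 6 new (hiring, audit, outreach, IT, procurement, ethics) at stipend 3 (ratio 6/3).
Pick 2: M4 adds 2 new (strategy, training) at stipend 4 (ratio 2/4).
Pick 3: M7 adds 1 new (ops) at stipend 4 (ratio 1/4).
Pick 4: M3 adds 1 new (safety) at stipend 14 (ratio 1/14).
Pick 5: M2 adds 1 new (PR) at stipend 18 (ratio 1/18).
Greedy total stipend: 3 + 4 + 4 + 14 + 18 = 43. (The true optimum is 39, so greedy overshoots here.)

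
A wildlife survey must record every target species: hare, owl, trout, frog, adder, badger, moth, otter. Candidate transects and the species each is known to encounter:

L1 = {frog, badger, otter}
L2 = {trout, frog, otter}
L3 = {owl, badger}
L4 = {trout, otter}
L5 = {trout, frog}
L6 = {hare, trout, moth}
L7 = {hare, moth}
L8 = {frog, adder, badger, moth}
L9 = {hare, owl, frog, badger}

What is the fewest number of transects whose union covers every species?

L2, L8, L9 together cover {hare, owl, trout, frog, adder, badger, moth, otter} — every species.
No 2 of the 9 transects cover everything (all 36 pairs fall short), so 3 is minimum.

3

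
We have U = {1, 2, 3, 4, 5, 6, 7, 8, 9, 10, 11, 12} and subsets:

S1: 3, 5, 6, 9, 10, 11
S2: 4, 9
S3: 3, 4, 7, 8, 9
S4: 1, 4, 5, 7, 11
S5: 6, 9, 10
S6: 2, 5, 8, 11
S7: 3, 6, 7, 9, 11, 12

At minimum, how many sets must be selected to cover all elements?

S1, S4, S6, S7 together cover {1, 2, 3, 4, 5, 6, 7, 8, 9, 10, 11, 12} — every element.
No 3 of the 7 sets cover everything (all 35 triples fall short), so 4 is minimum.
Greedy (largest uncovered first) would take S1, S3, S4, S6, S7 — 5 sets — but 4 suffice.

4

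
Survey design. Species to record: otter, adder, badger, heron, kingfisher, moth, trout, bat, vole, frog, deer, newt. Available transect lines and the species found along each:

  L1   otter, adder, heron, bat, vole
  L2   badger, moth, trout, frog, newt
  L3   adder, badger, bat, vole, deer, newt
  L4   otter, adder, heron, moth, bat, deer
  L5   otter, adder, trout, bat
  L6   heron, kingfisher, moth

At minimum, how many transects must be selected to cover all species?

L1, L2, L3, L6 together cover {otter, adder, badger, heron, kingfisher, moth, trout, bat, vole, frog, deer, newt} — every species.
No 3 of the 6 transects cover everything (all 20 triples fall short), so 4 is minimum.

4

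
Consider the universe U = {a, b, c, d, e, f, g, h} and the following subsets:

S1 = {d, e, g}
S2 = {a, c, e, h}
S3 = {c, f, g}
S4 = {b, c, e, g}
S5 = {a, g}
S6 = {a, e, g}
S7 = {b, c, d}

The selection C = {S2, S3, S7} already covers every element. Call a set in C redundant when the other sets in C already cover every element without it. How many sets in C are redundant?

Drop S2: a, e, h uncovered — not redundant.
Drop S3: f, g uncovered — not redundant.
Drop S7: b, d uncovered — not redundant.
None of the sets in C is redundant.

0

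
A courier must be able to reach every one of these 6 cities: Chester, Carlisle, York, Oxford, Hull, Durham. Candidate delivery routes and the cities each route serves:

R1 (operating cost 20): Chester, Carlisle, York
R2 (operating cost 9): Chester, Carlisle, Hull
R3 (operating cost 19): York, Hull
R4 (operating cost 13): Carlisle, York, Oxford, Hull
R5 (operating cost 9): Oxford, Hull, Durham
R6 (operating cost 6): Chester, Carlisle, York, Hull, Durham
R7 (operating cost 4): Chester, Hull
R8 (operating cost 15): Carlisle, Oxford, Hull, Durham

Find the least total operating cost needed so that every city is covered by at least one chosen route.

15

R5, R6 cover every city at operating cost 9 + 6 = 15.
Any cover uses at least 2 routes; among all covering selections none totals below 15.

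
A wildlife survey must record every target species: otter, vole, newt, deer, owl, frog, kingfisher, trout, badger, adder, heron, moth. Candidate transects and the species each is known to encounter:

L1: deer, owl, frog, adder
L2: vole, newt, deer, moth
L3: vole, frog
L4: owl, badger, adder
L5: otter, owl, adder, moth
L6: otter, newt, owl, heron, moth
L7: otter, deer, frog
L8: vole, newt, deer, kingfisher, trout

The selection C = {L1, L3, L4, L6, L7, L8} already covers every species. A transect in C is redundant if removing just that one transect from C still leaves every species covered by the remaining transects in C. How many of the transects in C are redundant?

Drop L1: the rest still cover every species — redundant.
Drop L3: the rest still cover every species — redundant.
Drop L4: badger uncovered — not redundant.
Drop L6: heron, moth uncovered — not redundant.
Drop L7: the rest still cover every species — redundant.
Drop L8: kingfisher, trout uncovered — not redundant.
3 redundant: L1, L3, L7.

3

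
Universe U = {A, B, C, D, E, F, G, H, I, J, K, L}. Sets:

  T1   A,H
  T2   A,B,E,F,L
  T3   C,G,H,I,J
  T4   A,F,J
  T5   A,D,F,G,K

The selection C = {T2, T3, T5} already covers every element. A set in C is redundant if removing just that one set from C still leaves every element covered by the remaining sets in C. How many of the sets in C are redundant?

0

Drop T2: B, E, L uncovered — not redundant.
Drop T3: C, H, I, J uncovered — not redundant.
Drop T5: D, K uncovered — not redundant.
None of the sets in C is redundant.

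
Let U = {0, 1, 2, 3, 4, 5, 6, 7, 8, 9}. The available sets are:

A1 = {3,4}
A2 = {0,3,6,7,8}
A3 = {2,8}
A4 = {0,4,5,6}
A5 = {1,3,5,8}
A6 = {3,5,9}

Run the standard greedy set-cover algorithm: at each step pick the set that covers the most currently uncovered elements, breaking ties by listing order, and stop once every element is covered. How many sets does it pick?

5

Pick 1: A2 covers 5 new elements (0, 3, 6, 7, 8).
Pick 2: A4 covers 2 new elements (4, 5).
Pick 3: A3 covers 1 new elements (2).
Pick 4: A5 covers 1 new elements (1).
Pick 5: A6 covers 1 new elements (9).
Greedy uses 5 sets.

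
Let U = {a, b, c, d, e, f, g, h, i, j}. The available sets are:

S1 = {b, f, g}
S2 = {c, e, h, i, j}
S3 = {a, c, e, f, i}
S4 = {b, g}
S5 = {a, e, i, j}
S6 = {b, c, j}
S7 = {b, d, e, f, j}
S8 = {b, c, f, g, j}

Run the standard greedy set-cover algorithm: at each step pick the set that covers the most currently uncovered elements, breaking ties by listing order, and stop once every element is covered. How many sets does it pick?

4

Pick 1: S2 covers 5 new elements (c, e, h, i, j).
Pick 2: S1 covers 3 new elements (b, f, g).
Pick 3: S3 covers 1 new elements (a).
Pick 4: S7 covers 1 new elements (d).
Greedy uses 4 sets.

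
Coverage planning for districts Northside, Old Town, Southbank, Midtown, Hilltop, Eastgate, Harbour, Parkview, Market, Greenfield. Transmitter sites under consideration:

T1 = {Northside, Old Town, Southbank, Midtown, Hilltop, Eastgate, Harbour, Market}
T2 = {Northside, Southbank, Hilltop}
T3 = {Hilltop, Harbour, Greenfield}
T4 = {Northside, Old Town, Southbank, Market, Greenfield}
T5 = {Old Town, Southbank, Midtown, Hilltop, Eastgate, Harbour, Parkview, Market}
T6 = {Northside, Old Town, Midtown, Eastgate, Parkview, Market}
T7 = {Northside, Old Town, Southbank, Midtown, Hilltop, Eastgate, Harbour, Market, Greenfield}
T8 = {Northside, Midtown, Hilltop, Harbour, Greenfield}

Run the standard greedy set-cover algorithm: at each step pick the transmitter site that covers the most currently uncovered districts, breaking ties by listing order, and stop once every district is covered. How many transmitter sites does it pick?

2

Pick 1: T7 covers 9 new districts (Northside, Old Town, Southbank, Midtown, Hilltop, Eastgate, Harbour, Market, Greenfield).
Pick 2: T5 covers 1 new districts (Parkview).
Greedy uses 2 transmitter sites.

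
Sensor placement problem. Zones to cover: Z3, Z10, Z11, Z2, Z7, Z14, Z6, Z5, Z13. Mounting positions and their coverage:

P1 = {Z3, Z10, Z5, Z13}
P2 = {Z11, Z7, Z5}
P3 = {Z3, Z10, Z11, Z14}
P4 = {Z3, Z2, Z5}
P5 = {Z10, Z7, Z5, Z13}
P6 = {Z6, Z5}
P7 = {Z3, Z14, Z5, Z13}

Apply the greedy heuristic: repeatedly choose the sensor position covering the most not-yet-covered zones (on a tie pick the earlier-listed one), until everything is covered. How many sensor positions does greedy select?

5

Pick 1: P1 covers 4 new zones (Z3, Z10, Z5, Z13).
Pick 2: P2 covers 2 new zones (Z11, Z7).
Pick 3: P3 covers 1 new zones (Z14).
Pick 4: P4 covers 1 new zones (Z2).
Pick 5: P6 covers 1 new zones (Z6).
Greedy uses 5 sensor positions. (The true minimum is 4.)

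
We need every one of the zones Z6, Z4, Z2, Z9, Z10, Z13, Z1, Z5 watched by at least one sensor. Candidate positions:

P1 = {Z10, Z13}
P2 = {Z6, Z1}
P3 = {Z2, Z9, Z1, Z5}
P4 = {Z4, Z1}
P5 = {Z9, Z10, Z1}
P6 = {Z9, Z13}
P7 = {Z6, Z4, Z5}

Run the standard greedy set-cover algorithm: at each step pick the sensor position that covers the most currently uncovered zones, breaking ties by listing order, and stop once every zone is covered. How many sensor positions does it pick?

Pick 1: P3 covers 4 new zones (Z2, Z9, Z1, Z5).
Pick 2: P1 covers 2 new zones (Z10, Z13).
Pick 3: P7 covers 2 new zones (Z6, Z4).
Greedy uses 3 sensor positions.

3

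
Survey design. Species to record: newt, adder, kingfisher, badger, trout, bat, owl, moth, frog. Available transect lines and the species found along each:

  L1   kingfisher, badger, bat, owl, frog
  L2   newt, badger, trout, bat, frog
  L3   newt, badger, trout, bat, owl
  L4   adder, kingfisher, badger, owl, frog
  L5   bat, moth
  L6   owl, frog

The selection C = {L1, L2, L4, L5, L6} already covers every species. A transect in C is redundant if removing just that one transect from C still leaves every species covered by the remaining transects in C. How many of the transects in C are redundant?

2

Drop L1: the rest still cover every species — redundant.
Drop L2: newt, trout uncovered — not redundant.
Drop L4: adder uncovered — not redundant.
Drop L5: moth uncovered — not redundant.
Drop L6: the rest still cover every species — redundant.
2 redundant: L1, L6.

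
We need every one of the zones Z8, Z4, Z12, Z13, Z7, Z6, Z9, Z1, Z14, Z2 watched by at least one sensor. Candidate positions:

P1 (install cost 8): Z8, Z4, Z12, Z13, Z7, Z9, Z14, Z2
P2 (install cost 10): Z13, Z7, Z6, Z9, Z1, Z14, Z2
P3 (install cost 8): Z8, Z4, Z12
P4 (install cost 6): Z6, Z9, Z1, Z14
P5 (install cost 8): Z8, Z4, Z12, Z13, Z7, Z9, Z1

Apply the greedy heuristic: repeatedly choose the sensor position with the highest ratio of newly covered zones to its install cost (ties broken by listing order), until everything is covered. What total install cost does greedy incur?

Pick 1: P1 adds 8 new (Z8, Z4, Z12, Z13, Z7, Z9, Z14, Z2) at install cost 8 (ratio 8/8).
Pick 2: P4 adds 2 new (Z6, Z1) at install cost 6 (ratio 2/6).
Greedy total install cost: 8 + 6 = 14.

14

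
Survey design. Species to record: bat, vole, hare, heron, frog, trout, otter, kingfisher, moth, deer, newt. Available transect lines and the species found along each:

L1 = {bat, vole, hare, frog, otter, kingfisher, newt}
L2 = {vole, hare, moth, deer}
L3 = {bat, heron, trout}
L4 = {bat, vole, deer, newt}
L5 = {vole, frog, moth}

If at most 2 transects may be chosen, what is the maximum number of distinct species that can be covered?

Choosing L1, L2 covers {bat, vole, hare, frog, otter, kingfisher, moth, deer, newt} — 9 species.
No choice of 2 transects does better; here heron, trout are left uncovered.

9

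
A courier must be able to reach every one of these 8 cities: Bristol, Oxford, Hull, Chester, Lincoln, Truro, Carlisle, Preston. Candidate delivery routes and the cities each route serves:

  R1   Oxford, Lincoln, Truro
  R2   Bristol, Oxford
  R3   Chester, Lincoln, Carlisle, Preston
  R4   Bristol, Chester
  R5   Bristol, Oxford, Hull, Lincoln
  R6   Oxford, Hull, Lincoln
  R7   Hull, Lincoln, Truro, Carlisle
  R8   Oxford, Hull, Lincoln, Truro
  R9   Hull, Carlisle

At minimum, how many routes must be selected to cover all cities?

R1, R3, R5 together cover {Bristol, Oxford, Hull, Chester, Lincoln, Truro, Carlisle, Preston} — every city.
No 2 of the 9 routes cover everything (all 36 pairs fall short), so 3 is minimum.

3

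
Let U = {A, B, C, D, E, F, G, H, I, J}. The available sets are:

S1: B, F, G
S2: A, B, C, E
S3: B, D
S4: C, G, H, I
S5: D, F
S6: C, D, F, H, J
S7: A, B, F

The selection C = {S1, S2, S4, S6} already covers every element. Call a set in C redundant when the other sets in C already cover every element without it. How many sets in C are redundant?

1

Drop S1: the rest still cover every element — redundant.
Drop S2: A, E uncovered — not redundant.
Drop S4: I uncovered — not redundant.
Drop S6: D, J uncovered — not redundant.
1 redundant: S1.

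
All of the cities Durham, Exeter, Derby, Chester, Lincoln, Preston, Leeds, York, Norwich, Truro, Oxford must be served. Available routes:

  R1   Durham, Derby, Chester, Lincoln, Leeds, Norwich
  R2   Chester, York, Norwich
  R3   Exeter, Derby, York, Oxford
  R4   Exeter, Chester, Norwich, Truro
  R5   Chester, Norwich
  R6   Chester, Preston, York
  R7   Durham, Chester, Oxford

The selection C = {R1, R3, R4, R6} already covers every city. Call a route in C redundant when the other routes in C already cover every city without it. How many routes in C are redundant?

Drop R1: Durham, Lincoln, Leeds uncovered — not redundant.
Drop R3: Oxford uncovered — not redundant.
Drop R4: Truro uncovered — not redundant.
Drop R6: Preston uncovered — not redundant.
None of the routes in C is redundant.

0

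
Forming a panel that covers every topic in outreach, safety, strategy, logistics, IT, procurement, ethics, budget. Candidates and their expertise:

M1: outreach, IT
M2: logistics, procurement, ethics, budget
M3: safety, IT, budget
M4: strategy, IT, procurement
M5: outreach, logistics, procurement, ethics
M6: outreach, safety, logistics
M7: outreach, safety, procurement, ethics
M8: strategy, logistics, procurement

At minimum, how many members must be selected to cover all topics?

3

M2, M4, M6 together cover {outreach, safety, strategy, logistics, IT, procurement, ethics, budget} — every topic.
No 2 of the 8 members cover everything (all 28 pairs fall short), so 3 is minimum.
Greedy (largest uncovered first) would take M2, M1, M3, M4 — 4 members — but 3 suffice.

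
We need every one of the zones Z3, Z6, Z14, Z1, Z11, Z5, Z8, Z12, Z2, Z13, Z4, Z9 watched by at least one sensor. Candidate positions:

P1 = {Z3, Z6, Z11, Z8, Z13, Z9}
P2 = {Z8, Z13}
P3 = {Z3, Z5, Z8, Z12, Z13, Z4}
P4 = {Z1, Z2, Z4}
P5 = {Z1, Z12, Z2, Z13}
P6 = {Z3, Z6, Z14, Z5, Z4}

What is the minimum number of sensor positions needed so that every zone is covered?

3

P1, P5, P6 together cover {Z3, Z6, Z14, Z1, Z11, Z5, Z8, Z12, Z2, Z13, Z4, Z9} — every zone.
No 2 of the 6 sensor positions cover everything (all 15 pairs fall short), so 3 is minimum.
Greedy (largest uncovered first) would take P1, P3, P4, P6 — 4 sensor positions — but 3 suffice.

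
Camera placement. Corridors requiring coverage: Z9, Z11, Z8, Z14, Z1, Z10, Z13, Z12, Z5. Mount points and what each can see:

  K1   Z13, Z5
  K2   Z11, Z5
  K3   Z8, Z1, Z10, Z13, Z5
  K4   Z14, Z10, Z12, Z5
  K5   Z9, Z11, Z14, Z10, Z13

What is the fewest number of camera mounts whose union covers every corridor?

3

K3, K4, K5 together cover {Z9, Z11, Z8, Z14, Z1, Z10, Z13, Z12, Z5} — every corridor.
No 2 of the 5 camera mounts cover everything (all 10 pairs fall short), so 3 is minimum.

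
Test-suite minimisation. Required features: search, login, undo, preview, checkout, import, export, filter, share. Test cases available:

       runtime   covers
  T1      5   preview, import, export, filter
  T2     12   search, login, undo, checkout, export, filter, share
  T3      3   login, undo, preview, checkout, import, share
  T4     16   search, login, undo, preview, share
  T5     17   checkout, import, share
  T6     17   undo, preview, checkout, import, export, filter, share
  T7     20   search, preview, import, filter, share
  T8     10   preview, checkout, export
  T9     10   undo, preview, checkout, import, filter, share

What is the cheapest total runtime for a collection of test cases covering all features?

T2, T3 cover every feature at runtime 12 + 3 = 15.
Any cover uses at least 2 test cases; among all covering selections none totals below 15.
Greedy by coverage-per-runtime would pick T3, T1, T2 for 20 — worse than the optimum 15.

15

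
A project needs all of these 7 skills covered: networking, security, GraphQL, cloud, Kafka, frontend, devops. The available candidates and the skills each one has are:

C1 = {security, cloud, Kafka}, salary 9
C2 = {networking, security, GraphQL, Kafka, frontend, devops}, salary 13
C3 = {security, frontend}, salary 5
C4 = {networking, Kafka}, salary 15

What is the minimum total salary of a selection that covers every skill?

22

C1, C2 cover every skill at salary 9 + 13 = 22.
Any cover uses at least 2 candidates; among all covering selections none totals below 22.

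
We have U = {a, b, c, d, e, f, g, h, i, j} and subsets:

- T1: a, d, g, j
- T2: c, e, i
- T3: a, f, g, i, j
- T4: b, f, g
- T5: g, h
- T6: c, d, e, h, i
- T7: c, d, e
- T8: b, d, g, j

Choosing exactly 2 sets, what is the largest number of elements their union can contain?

9

Choosing T3, T6 covers {a, c, d, e, f, g, h, i, j} — 9 elements.
No choice of 2 sets does better; here b is left uncovered.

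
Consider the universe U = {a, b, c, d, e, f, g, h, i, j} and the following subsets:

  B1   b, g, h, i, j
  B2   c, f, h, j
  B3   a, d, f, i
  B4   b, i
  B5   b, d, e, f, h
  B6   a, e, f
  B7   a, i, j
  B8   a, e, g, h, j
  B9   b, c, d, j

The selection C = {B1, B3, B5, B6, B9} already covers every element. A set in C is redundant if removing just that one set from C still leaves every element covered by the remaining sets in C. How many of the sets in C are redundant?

Drop B1: g uncovered — not redundant.
Drop B3: the rest still cover every element — redundant.
Drop B5: the rest still cover every element — redundant.
Drop B6: the rest still cover every element — redundant.
Drop B9: c uncovered — not redundant.
3 redundant: B3, B5, B6.

3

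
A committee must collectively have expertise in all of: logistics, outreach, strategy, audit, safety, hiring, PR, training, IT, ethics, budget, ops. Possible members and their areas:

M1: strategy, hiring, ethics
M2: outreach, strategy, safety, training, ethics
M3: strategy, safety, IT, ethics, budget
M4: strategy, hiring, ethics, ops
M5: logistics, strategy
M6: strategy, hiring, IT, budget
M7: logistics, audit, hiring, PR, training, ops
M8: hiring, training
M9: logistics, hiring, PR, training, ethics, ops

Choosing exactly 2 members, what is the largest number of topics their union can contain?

Choosing M3, M7 covers {logistics, strategy, audit, safety, hiring, PR, training, IT, ethics, budget, ops} — 11 topics.
No choice of 2 members does better; here outreach is left uncovered.

11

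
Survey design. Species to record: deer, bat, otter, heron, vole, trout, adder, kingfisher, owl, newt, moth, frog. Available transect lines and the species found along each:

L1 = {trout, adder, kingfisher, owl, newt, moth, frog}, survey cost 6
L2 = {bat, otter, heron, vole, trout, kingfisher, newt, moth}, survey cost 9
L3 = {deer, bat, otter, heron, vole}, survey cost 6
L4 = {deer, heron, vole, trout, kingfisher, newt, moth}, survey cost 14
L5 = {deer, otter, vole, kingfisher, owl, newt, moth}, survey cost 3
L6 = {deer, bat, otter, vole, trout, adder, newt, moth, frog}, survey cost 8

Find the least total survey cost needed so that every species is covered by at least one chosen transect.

12

L1, L3 cover every species at survey cost 6 + 6 = 12.
Any cover uses at least 2 transects; among all covering selections none totals below 12.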